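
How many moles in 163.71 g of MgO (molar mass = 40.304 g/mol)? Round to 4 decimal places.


n = mass / M
n = 163.71 / 40.304
n = 4.06187971 mol, rounded to 4 dp:

4.0619 mol


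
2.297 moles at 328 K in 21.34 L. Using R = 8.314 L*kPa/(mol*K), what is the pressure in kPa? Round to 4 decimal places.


PV = nRT, solve for P = nRT / V.
nRT = 2.297 * 8.314 * 328 = 6263.9006
P = 6263.9006 / 21.34
P = 293.52861293 kPa, rounded to 4 dp:

293.5286 kPa


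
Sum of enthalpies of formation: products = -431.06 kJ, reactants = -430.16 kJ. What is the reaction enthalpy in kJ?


dH_rxn = sum(dH_f products) - sum(dH_f reactants)
dH_rxn = -431.06 - (-430.16)
dH_rxn = -0.9 kJ:

-0.90 kJ


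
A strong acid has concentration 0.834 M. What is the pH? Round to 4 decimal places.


A strong acid dissociates completely, so [H+] equals the given concentration.
pH = -log10([H+]) = -log10(0.834)
pH = 0.07883395, rounded to 4 dp:

0.0788


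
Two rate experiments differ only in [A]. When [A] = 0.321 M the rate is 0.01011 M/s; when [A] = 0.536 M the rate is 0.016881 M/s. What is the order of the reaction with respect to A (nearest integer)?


Rate is proportional to [A]^n, so rate2/rate1 = ([A]2/[A]1)^n. Take logs to solve for n.
rate2/rate1 = 0.016881 / 0.01011 = 1.6697
[A]2/[A]1 = 0.536 / 0.321 = 1.6698
n = ln(1.6697) / ln(1.6698) = 1.0
Nearest integer order:

1


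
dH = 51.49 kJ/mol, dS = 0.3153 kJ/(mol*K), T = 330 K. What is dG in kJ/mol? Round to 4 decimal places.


Gibbs: dG = dH - T*dS (consistent units, dS already in kJ/(mol*K)).
T*dS = 330 * 0.3153 = 104.049
dG = 51.49 - (104.049)
dG = -52.559 kJ/mol, rounded to 4 dp:

-52.5590 kJ/mol


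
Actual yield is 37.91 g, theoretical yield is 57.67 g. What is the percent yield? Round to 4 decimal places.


% yield = 100 * actual / theoretical
% yield = 100 * 37.91 / 57.67
% yield = 65.73608462 %, rounded to 4 dp:

65.7361 %


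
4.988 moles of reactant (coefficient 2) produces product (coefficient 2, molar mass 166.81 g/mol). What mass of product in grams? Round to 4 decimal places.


Use the coefficient ratio to convert reactant moles to product moles, then multiply by the product's molar mass.
moles_P = moles_R * (coeff_P / coeff_R) = 4.988 * (2/2) = 4.988
mass_P = moles_P * M_P = 4.988 * 166.81
mass_P = 832.04828 g, rounded to 4 dp:

832.0483 g


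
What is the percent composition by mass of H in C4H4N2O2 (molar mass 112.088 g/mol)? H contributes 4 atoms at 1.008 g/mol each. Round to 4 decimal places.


pct = 100 * (n_elem * M_elem) / M_total
mass_contribution = 4 * 1.008 = 4.032 g/mol
pct = 100 * 4.032 / 112.088
pct = 3.59717365 %, rounded to 4 dp:

3.5972 %


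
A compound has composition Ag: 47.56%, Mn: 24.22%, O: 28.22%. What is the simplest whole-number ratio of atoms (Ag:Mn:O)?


Assume 100 g of compound, divide each mass% by atomic mass to get moles, then normalize by the smallest to get a raw atom ratio.
Moles per 100 g: Ag: 47.56/107.868 = 0.4409, Mn: 24.22/54.938 = 0.4409, O: 28.22/15.999 = 1.7639
Raw ratio (divide by min = 0.4409): Ag: 1.0, Mn: 1.0, O: 4.001
Multiply by 1 to clear fractions: Ag: 1.0 ~= 1, Mn: 1.0 ~= 1, O: 4.001 ~= 4
Reduce by GCD to get the simplest whole-number ratio:

1:1:4


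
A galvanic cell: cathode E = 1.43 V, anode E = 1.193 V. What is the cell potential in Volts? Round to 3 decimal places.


Standard cell potential: E_cell = E_cathode - E_anode.
E_cell = 1.43 - (1.193)
E_cell = 0.237 V, rounded to 3 dp:

0.237 V


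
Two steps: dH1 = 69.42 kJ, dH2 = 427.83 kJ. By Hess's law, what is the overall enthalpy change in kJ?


Hess's law: enthalpy is a state function, so add the step enthalpies.
dH_total = dH1 + dH2 = 69.42 + (427.83)
dH_total = 497.25 kJ:

497.25 kJ


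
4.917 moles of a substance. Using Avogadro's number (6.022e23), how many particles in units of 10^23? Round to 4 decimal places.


N = n * NA, then divide by 1e23 for the requested units.
N / 1e23 = n * 6.022
N / 1e23 = 4.917 * 6.022
N / 1e23 = 29.610174, rounded to 4 dp:

29.6102


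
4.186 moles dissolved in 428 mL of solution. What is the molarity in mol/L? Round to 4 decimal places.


Convert volume to liters: V_L = V_mL / 1000.
V_L = 428 / 1000 = 0.428 L
M = n / V_L = 4.186 / 0.428
M = 9.78037383 mol/L, rounded to 4 dp:

9.7804 mol/L


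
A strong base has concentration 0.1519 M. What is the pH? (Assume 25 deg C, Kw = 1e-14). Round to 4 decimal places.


A strong base dissociates completely, so [OH-] equals the given concentration.
pOH = -log10([OH-]) = -log10(0.1519) = 0.818442
pH = 14 - pOH = 14 - 0.818442
pH = 13.181558, rounded to 4 dp:

13.1816


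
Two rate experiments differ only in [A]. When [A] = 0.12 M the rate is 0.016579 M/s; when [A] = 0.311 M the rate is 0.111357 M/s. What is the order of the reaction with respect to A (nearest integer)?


Rate is proportional to [A]^n, so rate2/rate1 = ([A]2/[A]1)^n. Take logs to solve for n.
rate2/rate1 = 0.111357 / 0.016579 = 6.7168
[A]2/[A]1 = 0.311 / 0.12 = 2.5917
n = ln(6.7168) / ln(2.5917) = 2.0
Nearest integer order:

2


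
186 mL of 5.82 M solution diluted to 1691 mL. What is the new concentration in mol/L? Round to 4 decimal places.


Dilution: M1*V1 = M2*V2, solve for M2.
M2 = M1*V1 / V2
M2 = 5.82 * 186 / 1691
M2 = 1082.52 / 1691
M2 = 0.64016558 mol/L, rounded to 4 dp:

0.6402 mol/L


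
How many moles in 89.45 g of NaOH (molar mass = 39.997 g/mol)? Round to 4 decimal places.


n = mass / M
n = 89.45 / 39.997
n = 2.23641773 mol, rounded to 4 dp:

2.2364 mol


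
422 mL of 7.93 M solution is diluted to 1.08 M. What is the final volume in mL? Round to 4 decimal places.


Dilution: M1*V1 = M2*V2, solve for V2.
V2 = M1*V1 / M2
V2 = 7.93 * 422 / 1.08
V2 = 3346.46 / 1.08
V2 = 3098.57407407 mL, rounded to 4 dp:

3098.5741 mL


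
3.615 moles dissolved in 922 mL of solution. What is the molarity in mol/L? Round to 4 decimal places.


Convert volume to liters: V_L = V_mL / 1000.
V_L = 922 / 1000 = 0.922 L
M = n / V_L = 3.615 / 0.922
M = 3.9208243 mol/L, rounded to 4 dp:

3.9208 mol/L


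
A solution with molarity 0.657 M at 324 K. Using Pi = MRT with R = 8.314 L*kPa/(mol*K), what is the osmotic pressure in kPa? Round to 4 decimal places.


Osmotic pressure (van't Hoff): Pi = M*R*T.
RT = 8.314 * 324 = 2693.736
Pi = 0.657 * 2693.736
Pi = 1769.784552 kPa, rounded to 4 dp:

1769.7846 kPa


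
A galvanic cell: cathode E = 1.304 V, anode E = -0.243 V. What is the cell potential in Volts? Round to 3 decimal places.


Standard cell potential: E_cell = E_cathode - E_anode.
E_cell = 1.304 - (-0.243)
E_cell = 1.547 V, rounded to 3 dp:

1.547 V


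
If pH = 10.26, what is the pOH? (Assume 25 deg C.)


At 25 deg C, pH + pOH = 14.
pOH = 14 - pH = 14 - 10.26
pOH = 3.74:

3.74


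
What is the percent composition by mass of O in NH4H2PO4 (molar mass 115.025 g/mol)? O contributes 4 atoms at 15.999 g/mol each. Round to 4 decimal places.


pct = 100 * (n_elem * M_elem) / M_total
mass_contribution = 4 * 15.999 = 63.996 g/mol
pct = 100 * 63.996 / 115.025
pct = 55.63660074 %, rounded to 4 dp:

55.6366 %


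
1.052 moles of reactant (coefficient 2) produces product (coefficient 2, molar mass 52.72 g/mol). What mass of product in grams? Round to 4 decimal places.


Use the coefficient ratio to convert reactant moles to product moles, then multiply by the product's molar mass.
moles_P = moles_R * (coeff_P / coeff_R) = 1.052 * (2/2) = 1.052
mass_P = moles_P * M_P = 1.052 * 52.72
mass_P = 55.46144 g, rounded to 4 dp:

55.4614 g


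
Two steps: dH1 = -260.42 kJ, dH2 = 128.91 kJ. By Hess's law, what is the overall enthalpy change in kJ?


Hess's law: enthalpy is a state function, so add the step enthalpies.
dH_total = dH1 + dH2 = -260.42 + (128.91)
dH_total = -131.51 kJ:

-131.51 kJ


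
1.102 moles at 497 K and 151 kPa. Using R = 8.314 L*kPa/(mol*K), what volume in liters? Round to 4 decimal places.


PV = nRT, solve for V = nRT / P.
nRT = 1.102 * 8.314 * 497 = 4553.5279
V = 4553.5279 / 151
V = 30.15581391 L, rounded to 4 dp:

30.1558 L


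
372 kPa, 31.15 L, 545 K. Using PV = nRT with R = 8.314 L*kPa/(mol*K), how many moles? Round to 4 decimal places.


PV = nRT, solve for n = PV / (RT).
PV = 372 * 31.15 = 11587.8
RT = 8.314 * 545 = 4531.13
n = 11587.8 / 4531.13
n = 2.55737531 mol, rounded to 4 dp:

2.5574 mol


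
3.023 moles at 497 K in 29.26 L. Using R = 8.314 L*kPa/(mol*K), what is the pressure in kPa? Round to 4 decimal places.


PV = nRT, solve for P = nRT / V.
nRT = 3.023 * 8.314 * 497 = 12491.2113
P = 12491.2113 / 29.26
P = 426.90400889 kPa, rounded to 4 dp:

426.9040 kPa


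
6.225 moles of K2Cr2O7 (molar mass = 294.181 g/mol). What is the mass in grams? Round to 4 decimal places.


mass = n * M
mass = 6.225 * 294.181
mass = 1831.276725 g, rounded to 4 dp:

1831.2767 g


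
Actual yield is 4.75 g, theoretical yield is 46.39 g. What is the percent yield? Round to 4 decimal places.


% yield = 100 * actual / theoretical
% yield = 100 * 4.75 / 46.39
% yield = 10.23927571 %, rounded to 4 dp:

10.2393 %


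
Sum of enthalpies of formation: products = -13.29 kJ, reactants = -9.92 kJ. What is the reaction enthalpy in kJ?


dH_rxn = sum(dH_f products) - sum(dH_f reactants)
dH_rxn = -13.29 - (-9.92)
dH_rxn = -3.37 kJ:

-3.37 kJ


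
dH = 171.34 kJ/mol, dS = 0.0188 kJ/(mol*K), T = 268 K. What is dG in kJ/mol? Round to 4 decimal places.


Gibbs: dG = dH - T*dS (consistent units, dS already in kJ/(mol*K)).
T*dS = 268 * 0.0188 = 5.0384
dG = 171.34 - (5.0384)
dG = 166.3016 kJ/mol, rounded to 4 dp:

166.3016 kJ/mol


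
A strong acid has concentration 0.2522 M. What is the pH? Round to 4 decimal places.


A strong acid dissociates completely, so [H+] equals the given concentration.
pH = -log10([H+]) = -log10(0.2522)
pH = 0.59825492, rounded to 4 dp:

0.5983


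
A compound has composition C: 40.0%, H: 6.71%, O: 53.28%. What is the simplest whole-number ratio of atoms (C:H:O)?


Assume 100 g of compound, divide each mass% by atomic mass to get moles, then normalize by the smallest to get a raw atom ratio.
Moles per 100 g: C: 40.0/12.011 = 3.3303, H: 6.71/1.008 = 6.6567, O: 53.28/15.999 = 3.3302
Raw ratio (divide by min = 3.3302): C: 1.0, H: 1.999, O: 1.0
Multiply by 1 to clear fractions: C: 1.0 ~= 1, H: 1.999 ~= 2, O: 1.0 ~= 1
Reduce by GCD to get the simplest whole-number ratio:

1:2:1


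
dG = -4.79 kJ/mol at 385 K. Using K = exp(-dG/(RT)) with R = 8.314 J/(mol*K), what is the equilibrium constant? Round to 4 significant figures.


dG is in kJ/mol; multiply by 1000 to match R in J/(mol*K).
RT = 8.314 * 385 = 3200.89 J/mol
exponent = -dG*1000 / (RT) = -(-4.79*1000) / 3200.89 = 1.4964588
K = exp(1.4964588)
K = 4.4658466, rounded to 4 significant figures:

4.466


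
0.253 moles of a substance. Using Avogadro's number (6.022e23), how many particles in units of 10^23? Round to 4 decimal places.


N = n * NA, then divide by 1e23 for the requested units.
N / 1e23 = n * 6.022
N / 1e23 = 0.253 * 6.022
N / 1e23 = 1.523566, rounded to 4 dp:

1.5236


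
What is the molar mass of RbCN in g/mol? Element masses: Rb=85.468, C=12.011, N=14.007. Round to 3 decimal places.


M = sum(count * atomic_mass) over atoms.
M = 1*85.468 + 1*12.011 + 1*14.007
M = 85.468 + 12.011 + 14.007
M = 111.486 g/mol, rounded to 3 dp:

111.486 g/mol


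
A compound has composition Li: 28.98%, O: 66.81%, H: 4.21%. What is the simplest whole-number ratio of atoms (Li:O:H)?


Assume 100 g of compound, divide each mass% by atomic mass to get moles, then normalize by the smallest to get a raw atom ratio.
Moles per 100 g: Li: 28.98/6.941 = 4.1752, O: 66.81/15.999 = 4.1759, H: 4.21/1.008 = 4.1766
Raw ratio (divide by min = 4.1752): Li: 1.0, O: 1.0, H: 1.0
Multiply by 1 to clear fractions: Li: 1.0 ~= 1, O: 1.0 ~= 1, H: 1.0 ~= 1
Reduce by GCD to get the simplest whole-number ratio:

1:1:1


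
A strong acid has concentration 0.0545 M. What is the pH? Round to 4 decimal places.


A strong acid dissociates completely, so [H+] equals the given concentration.
pH = -log10([H+]) = -log10(0.0545)
pH = 1.2636035, rounded to 4 dp:

1.2636


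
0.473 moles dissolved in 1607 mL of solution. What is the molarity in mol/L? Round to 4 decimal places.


Convert volume to liters: V_L = V_mL / 1000.
V_L = 1607 / 1000 = 1.607 L
M = n / V_L = 0.473 / 1.607
M = 0.29433727 mol/L, rounded to 4 dp:

0.2943 mol/L


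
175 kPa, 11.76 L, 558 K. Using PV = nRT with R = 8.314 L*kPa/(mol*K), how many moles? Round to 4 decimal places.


PV = nRT, solve for n = PV / (RT).
PV = 175 * 11.76 = 2058.0
RT = 8.314 * 558 = 4639.212
n = 2058.0 / 4639.212
n = 0.44360982 mol, rounded to 4 dp:

0.4436 mol


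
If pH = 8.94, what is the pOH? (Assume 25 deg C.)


At 25 deg C, pH + pOH = 14.
pOH = 14 - pH = 14 - 8.94
pOH = 5.06:

5.06


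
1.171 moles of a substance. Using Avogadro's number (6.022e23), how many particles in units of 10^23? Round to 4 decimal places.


N = n * NA, then divide by 1e23 for the requested units.
N / 1e23 = n * 6.022
N / 1e23 = 1.171 * 6.022
N / 1e23 = 7.051762, rounded to 4 dp:

7.0518


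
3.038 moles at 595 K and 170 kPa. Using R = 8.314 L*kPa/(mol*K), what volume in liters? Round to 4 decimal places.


PV = nRT, solve for V = nRT / P.
nRT = 3.038 * 8.314 * 595 = 15028.4695
V = 15028.4695 / 170
V = 88.40276176 L, rounded to 4 dp:

88.4028 L


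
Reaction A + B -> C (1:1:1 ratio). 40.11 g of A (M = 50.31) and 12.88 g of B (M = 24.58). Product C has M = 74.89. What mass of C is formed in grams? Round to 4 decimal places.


Find moles of each reactant; the smaller value is the limiting reagent in a 1:1:1 reaction, so moles_C equals moles of the limiter.
n_A = mass_A / M_A = 40.11 / 50.31 = 0.797257 mol
n_B = mass_B / M_B = 12.88 / 24.58 = 0.524003 mol
Limiting reagent: B (smaller), n_limiting = 0.524003 mol
mass_C = n_limiting * M_C = 0.524003 * 74.89
mass_C = 39.24258467 g, rounded to 4 dp:

39.2426 g


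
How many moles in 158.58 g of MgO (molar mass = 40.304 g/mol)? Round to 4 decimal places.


n = mass / M
n = 158.58 / 40.304
n = 3.93459706 mol, rounded to 4 dp:

3.9346 mol


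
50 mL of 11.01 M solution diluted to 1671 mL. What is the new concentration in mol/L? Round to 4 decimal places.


Dilution: M1*V1 = M2*V2, solve for M2.
M2 = M1*V1 / V2
M2 = 11.01 * 50 / 1671
M2 = 550.5 / 1671
M2 = 0.32944345 mol/L, rounded to 4 dp:

0.3294 mol/L


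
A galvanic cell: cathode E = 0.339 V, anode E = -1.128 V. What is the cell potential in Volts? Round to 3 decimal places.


Standard cell potential: E_cell = E_cathode - E_anode.
E_cell = 0.339 - (-1.128)
E_cell = 1.467 V, rounded to 3 dp:

1.467 V


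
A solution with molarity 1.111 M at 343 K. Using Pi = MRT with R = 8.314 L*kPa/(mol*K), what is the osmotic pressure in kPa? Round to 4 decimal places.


Osmotic pressure (van't Hoff): Pi = M*R*T.
RT = 8.314 * 343 = 2851.702
Pi = 1.111 * 2851.702
Pi = 3168.240922 kPa, rounded to 4 dp:

3168.2409 kPa


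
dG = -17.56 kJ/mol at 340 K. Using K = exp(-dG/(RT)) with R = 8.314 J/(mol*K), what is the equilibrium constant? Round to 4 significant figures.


dG is in kJ/mol; multiply by 1000 to match R in J/(mol*K).
RT = 8.314 * 340 = 2826.76 J/mol
exponent = -dG*1000 / (RT) = -(-17.56*1000) / 2826.76 = 6.21205904
K = exp(6.21205904)
K = 498.72709, rounded to 4 significant figures:

498.7


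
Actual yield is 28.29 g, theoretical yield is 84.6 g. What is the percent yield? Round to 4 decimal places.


% yield = 100 * actual / theoretical
% yield = 100 * 28.29 / 84.6
% yield = 33.43971631 %, rounded to 4 dp:

33.4397 %


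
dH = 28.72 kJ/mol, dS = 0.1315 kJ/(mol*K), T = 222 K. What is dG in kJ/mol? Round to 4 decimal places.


Gibbs: dG = dH - T*dS (consistent units, dS already in kJ/(mol*K)).
T*dS = 222 * 0.1315 = 29.193
dG = 28.72 - (29.193)
dG = -0.473 kJ/mol, rounded to 4 dp:

-0.4730 kJ/mol


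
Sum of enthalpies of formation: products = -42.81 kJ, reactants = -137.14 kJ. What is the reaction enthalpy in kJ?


dH_rxn = sum(dH_f products) - sum(dH_f reactants)
dH_rxn = -42.81 - (-137.14)
dH_rxn = 94.33 kJ:

94.33 kJ


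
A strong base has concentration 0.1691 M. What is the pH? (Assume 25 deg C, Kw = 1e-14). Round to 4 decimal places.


A strong base dissociates completely, so [OH-] equals the given concentration.
pOH = -log10([OH-]) = -log10(0.1691) = 0.771856
pH = 14 - pOH = 14 - 0.771856
pH = 13.228144, rounded to 4 dp:

13.2281


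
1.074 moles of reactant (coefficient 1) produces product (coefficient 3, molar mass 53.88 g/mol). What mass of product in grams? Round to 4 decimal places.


Use the coefficient ratio to convert reactant moles to product moles, then multiply by the product's molar mass.
moles_P = moles_R * (coeff_P / coeff_R) = 1.074 * (3/1) = 3.222
mass_P = moles_P * M_P = 3.222 * 53.88
mass_P = 173.60136 g, rounded to 4 dp:

173.6014 g


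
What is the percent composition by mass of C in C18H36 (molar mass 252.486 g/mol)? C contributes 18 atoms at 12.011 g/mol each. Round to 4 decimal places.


pct = 100 * (n_elem * M_elem) / M_total
mass_contribution = 18 * 12.011 = 216.198 g/mol
pct = 100 * 216.198 / 252.486
pct = 85.62771797 %, rounded to 4 dp:

85.6277 %


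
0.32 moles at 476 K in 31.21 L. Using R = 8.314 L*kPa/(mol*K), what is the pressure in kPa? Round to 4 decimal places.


PV = nRT, solve for P = nRT / V.
nRT = 0.32 * 8.314 * 476 = 1266.3885
P = 1266.3885 / 31.21
P = 40.57636975 kPa, rounded to 4 dp:

40.5764 kPa


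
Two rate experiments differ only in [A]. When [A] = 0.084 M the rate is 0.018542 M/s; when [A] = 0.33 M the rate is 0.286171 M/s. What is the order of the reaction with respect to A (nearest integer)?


Rate is proportional to [A]^n, so rate2/rate1 = ([A]2/[A]1)^n. Take logs to solve for n.
rate2/rate1 = 0.286171 / 0.018542 = 15.4337
[A]2/[A]1 = 0.33 / 0.084 = 3.9286
n = ln(15.4337) / ln(3.9286) = 2.0
Nearest integer order:

2


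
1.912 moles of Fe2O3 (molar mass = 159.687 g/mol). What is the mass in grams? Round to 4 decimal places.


mass = n * M
mass = 1.912 * 159.687
mass = 305.321544 g, rounded to 4 dp:

305.3215 g


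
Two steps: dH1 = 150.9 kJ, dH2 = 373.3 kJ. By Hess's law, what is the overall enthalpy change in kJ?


Hess's law: enthalpy is a state function, so add the step enthalpies.
dH_total = dH1 + dH2 = 150.9 + (373.3)
dH_total = 524.2 kJ:

524.20 kJ


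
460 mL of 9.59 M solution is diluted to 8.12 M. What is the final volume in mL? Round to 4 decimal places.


Dilution: M1*V1 = M2*V2, solve for V2.
V2 = M1*V1 / M2
V2 = 9.59 * 460 / 8.12
V2 = 4411.4 / 8.12
V2 = 543.27586207 mL, rounded to 4 dp:

543.2759 mL


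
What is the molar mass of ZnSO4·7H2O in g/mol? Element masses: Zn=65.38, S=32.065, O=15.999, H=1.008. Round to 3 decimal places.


M = sum(count * atomic_mass) over atoms.
M = 1*65.38 + 1*32.065 + 11*15.999 + 14*1.008
M = 65.38 + 32.065 + 175.989 + 14.112
M = 287.546 g/mol, rounded to 3 dp:

287.546 g/mol


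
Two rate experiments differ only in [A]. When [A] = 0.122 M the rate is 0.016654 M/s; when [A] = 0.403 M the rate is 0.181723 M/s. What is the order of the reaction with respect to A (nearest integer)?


Rate is proportional to [A]^n, so rate2/rate1 = ([A]2/[A]1)^n. Take logs to solve for n.
rate2/rate1 = 0.181723 / 0.016654 = 10.9117
[A]2/[A]1 = 0.403 / 0.122 = 3.3033
n = ln(10.9117) / ln(3.3033) = 2.0
Nearest integer order:

2


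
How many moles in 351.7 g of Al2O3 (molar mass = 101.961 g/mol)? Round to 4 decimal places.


n = mass / M
n = 351.7 / 101.961
n = 3.44935809 mol, rounded to 4 dp:

3.4494 mol


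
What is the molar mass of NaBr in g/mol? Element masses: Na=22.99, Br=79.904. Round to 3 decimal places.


M = sum(count * atomic_mass) over atoms.
M = 1*22.99 + 1*79.904
M = 22.99 + 79.904
M = 102.894 g/mol, rounded to 3 dp:

102.894 g/mol


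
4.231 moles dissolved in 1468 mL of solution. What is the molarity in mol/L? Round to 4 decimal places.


Convert volume to liters: V_L = V_mL / 1000.
V_L = 1468 / 1000 = 1.468 L
M = n / V_L = 4.231 / 1.468
M = 2.88215259 mol/L, rounded to 4 dp:

2.8822 mol/L


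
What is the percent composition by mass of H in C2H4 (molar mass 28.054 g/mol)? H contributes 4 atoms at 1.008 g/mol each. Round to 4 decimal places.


pct = 100 * (n_elem * M_elem) / M_total
mass_contribution = 4 * 1.008 = 4.032 g/mol
pct = 100 * 4.032 / 28.054
pct = 14.37228203 %, rounded to 4 dp:

14.3723 %


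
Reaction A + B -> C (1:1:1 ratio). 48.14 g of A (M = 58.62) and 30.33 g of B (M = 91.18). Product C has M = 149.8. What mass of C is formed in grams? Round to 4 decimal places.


Find moles of each reactant; the smaller value is the limiting reagent in a 1:1:1 reaction, so moles_C equals moles of the limiter.
n_A = mass_A / M_A = 48.14 / 58.62 = 0.821221 mol
n_B = mass_B / M_B = 30.33 / 91.18 = 0.332639 mol
Limiting reagent: B (smaller), n_limiting = 0.332639 mol
mass_C = n_limiting * M_C = 0.332639 * 149.8
mass_C = 49.8293222 g, rounded to 4 dp:

49.8293 g


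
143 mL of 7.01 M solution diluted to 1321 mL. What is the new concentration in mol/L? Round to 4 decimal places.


Dilution: M1*V1 = M2*V2, solve for M2.
M2 = M1*V1 / V2
M2 = 7.01 * 143 / 1321
M2 = 1002.43 / 1321
M2 = 0.75884179 mol/L, rounded to 4 dp:

0.7588 mol/L


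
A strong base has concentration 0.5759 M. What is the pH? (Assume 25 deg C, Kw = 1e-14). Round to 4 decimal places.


A strong base dissociates completely, so [OH-] equals the given concentration.
pOH = -log10([OH-]) = -log10(0.5759) = 0.239653
pH = 14 - pOH = 14 - 0.239653
pH = 13.760347, rounded to 4 dp:

13.7603


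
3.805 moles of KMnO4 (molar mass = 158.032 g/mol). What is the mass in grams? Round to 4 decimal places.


mass = n * M
mass = 3.805 * 158.032
mass = 601.31176 g, rounded to 4 dp:

601.3118 g


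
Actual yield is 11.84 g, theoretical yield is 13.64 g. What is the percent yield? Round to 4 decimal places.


% yield = 100 * actual / theoretical
% yield = 100 * 11.84 / 13.64
% yield = 86.80351906 %, rounded to 4 dp:

86.8035 %


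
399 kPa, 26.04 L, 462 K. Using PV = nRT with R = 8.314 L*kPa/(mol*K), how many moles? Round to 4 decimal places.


PV = nRT, solve for n = PV / (RT).
PV = 399 * 26.04 = 10389.96
RT = 8.314 * 462 = 3841.068
n = 10389.96 / 3841.068
n = 2.70496643 mol, rounded to 4 dp:

2.7050 mol


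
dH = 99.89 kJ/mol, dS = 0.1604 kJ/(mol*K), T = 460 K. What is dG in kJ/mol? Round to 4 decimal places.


Gibbs: dG = dH - T*dS (consistent units, dS already in kJ/(mol*K)).
T*dS = 460 * 0.1604 = 73.784
dG = 99.89 - (73.784)
dG = 26.106 kJ/mol, rounded to 4 dp:

26.1060 kJ/mol


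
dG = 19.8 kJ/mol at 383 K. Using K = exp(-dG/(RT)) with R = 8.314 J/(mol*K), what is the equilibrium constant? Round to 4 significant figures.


dG is in kJ/mol; multiply by 1000 to match R in J/(mol*K).
RT = 8.314 * 383 = 3184.262 J/mol
exponent = -dG*1000 / (RT) = -(19.8*1000) / 3184.262 = -6.2180813
K = exp(-6.2180813)
K = 0.0019930656, rounded to 4 significant figures:

0.001993


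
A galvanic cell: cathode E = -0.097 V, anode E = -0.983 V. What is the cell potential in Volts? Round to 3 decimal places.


Standard cell potential: E_cell = E_cathode - E_anode.
E_cell = -0.097 - (-0.983)
E_cell = 0.886 V, rounded to 3 dp:

0.886 V


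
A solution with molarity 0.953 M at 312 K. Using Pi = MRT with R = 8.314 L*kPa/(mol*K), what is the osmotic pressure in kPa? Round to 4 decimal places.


Osmotic pressure (van't Hoff): Pi = M*R*T.
RT = 8.314 * 312 = 2593.968
Pi = 0.953 * 2593.968
Pi = 2472.051504 kPa, rounded to 4 dp:

2472.0515 kPa


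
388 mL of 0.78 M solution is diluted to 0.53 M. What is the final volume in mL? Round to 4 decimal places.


Dilution: M1*V1 = M2*V2, solve for V2.
V2 = M1*V1 / M2
V2 = 0.78 * 388 / 0.53
V2 = 302.64 / 0.53
V2 = 571.01886792 mL, rounded to 4 dp:

571.0189 mL


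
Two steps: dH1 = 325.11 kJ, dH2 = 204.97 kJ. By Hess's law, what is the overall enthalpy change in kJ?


Hess's law: enthalpy is a state function, so add the step enthalpies.
dH_total = dH1 + dH2 = 325.11 + (204.97)
dH_total = 530.08 kJ:

530.08 kJ


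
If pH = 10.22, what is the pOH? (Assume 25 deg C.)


At 25 deg C, pH + pOH = 14.
pOH = 14 - pH = 14 - 10.22
pOH = 3.78:

3.78


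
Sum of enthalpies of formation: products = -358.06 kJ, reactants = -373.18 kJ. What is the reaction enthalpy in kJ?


dH_rxn = sum(dH_f products) - sum(dH_f reactants)
dH_rxn = -358.06 - (-373.18)
dH_rxn = 15.12 kJ:

15.12 kJ


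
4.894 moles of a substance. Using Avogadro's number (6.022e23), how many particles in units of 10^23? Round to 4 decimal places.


N = n * NA, then divide by 1e23 for the requested units.
N / 1e23 = n * 6.022
N / 1e23 = 4.894 * 6.022
N / 1e23 = 29.471668, rounded to 4 dp:

29.4717


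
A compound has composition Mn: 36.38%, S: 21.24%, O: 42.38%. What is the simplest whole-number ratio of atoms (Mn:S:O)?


Assume 100 g of compound, divide each mass% by atomic mass to get moles, then normalize by the smallest to get a raw atom ratio.
Moles per 100 g: Mn: 36.38/54.938 = 0.6622, S: 21.24/32.065 = 0.6624, O: 42.38/15.999 = 2.6489
Raw ratio (divide by min = 0.6622): Mn: 1.0, S: 1.0, O: 4.0
Multiply by 1 to clear fractions: Mn: 1.0 ~= 1, S: 1.0 ~= 1, O: 4.0 ~= 4
Reduce by GCD to get the simplest whole-number ratio:

1:1:4


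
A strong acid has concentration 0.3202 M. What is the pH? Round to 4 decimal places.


A strong acid dissociates completely, so [H+] equals the given concentration.
pH = -log10([H+]) = -log10(0.3202)
pH = 0.49457867, rounded to 4 dp:

0.4946


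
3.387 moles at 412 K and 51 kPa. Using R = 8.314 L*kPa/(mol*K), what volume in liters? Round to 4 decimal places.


PV = nRT, solve for V = nRT / P.
nRT = 3.387 * 8.314 * 412 = 11601.7214
V = 11601.7214 / 51
V = 227.48473333 L, rounded to 4 dp:

227.4847 L


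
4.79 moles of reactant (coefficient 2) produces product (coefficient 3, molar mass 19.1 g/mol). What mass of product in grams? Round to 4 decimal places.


Use the coefficient ratio to convert reactant moles to product moles, then multiply by the product's molar mass.
moles_P = moles_R * (coeff_P / coeff_R) = 4.79 * (3/2) = 7.185
mass_P = moles_P * M_P = 7.185 * 19.1
mass_P = 137.2335 g, rounded to 4 dp:

137.2335 g


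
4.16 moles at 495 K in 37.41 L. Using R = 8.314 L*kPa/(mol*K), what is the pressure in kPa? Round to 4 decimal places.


PV = nRT, solve for P = nRT / V.
nRT = 4.16 * 8.314 * 495 = 17120.1888
P = 17120.1888 / 37.41
P = 457.63669607 kPa, rounded to 4 dp:

457.6367 kPa


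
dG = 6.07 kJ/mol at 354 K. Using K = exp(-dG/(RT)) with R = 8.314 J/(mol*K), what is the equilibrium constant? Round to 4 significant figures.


dG is in kJ/mol; multiply by 1000 to match R in J/(mol*K).
RT = 8.314 * 354 = 2943.156 J/mol
exponent = -dG*1000 / (RT) = -(6.07*1000) / 2943.156 = -2.06241191
K = exp(-2.06241191)
K = 0.12714693, rounded to 4 significant figures:

0.1271


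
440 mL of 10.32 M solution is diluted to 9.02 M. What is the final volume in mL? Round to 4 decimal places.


Dilution: M1*V1 = M2*V2, solve for V2.
V2 = M1*V1 / M2
V2 = 10.32 * 440 / 9.02
V2 = 4540.8 / 9.02
V2 = 503.41463415 mL, rounded to 4 dp:

503.4146 mL


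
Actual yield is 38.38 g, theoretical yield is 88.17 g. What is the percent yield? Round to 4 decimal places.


% yield = 100 * actual / theoretical
% yield = 100 * 38.38 / 88.17
% yield = 43.5295452 %, rounded to 4 dp:

43.5295 %


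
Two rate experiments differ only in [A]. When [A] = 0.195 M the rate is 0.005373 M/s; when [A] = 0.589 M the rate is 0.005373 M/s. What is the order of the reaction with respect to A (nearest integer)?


Rate is proportional to [A]^n, so rate2/rate1 = ([A]2/[A]1)^n. Take logs to solve for n.
rate2/rate1 = 0.005373 / 0.005373 = 1.0
[A]2/[A]1 = 0.589 / 0.195 = 3.0205
n = ln(1.0) / ln(3.0205) = 0.0
Nearest integer order:

0


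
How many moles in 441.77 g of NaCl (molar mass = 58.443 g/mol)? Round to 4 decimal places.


n = mass / M
n = 441.77 / 58.443
n = 7.5589891 mol, rounded to 4 dp:

7.5590 mol


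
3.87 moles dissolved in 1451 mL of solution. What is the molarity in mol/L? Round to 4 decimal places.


Convert volume to liters: V_L = V_mL / 1000.
V_L = 1451 / 1000 = 1.451 L
M = n / V_L = 3.87 / 1.451
M = 2.66712612 mol/L, rounded to 4 dp:

2.6671 mol/L


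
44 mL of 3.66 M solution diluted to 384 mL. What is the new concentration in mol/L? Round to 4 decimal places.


Dilution: M1*V1 = M2*V2, solve for M2.
M2 = M1*V1 / V2
M2 = 3.66 * 44 / 384
M2 = 161.04 / 384
M2 = 0.419375 mol/L, rounded to 4 dp:

0.4194 mol/L


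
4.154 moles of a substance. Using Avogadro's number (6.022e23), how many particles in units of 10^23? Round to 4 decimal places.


N = n * NA, then divide by 1e23 for the requested units.
N / 1e23 = n * 6.022
N / 1e23 = 4.154 * 6.022
N / 1e23 = 25.015388, rounded to 4 dp:

25.0154


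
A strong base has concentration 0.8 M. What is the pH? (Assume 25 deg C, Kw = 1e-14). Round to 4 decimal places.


A strong base dissociates completely, so [OH-] equals the given concentration.
pOH = -log10([OH-]) = -log10(0.8) = 0.09691
pH = 14 - pOH = 14 - 0.09691
pH = 13.90309, rounded to 4 dp:

13.9031


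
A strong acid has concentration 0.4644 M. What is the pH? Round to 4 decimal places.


A strong acid dissociates completely, so [H+] equals the given concentration.
pH = -log10([H+]) = -log10(0.4644)
pH = 0.33310779, rounded to 4 dp:

0.3331


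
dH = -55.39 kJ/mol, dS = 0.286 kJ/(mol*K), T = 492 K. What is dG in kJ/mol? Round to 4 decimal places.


Gibbs: dG = dH - T*dS (consistent units, dS already in kJ/(mol*K)).
T*dS = 492 * 0.286 = 140.712
dG = -55.39 - (140.712)
dG = -196.102 kJ/mol, rounded to 4 dp:

-196.1020 kJ/mol


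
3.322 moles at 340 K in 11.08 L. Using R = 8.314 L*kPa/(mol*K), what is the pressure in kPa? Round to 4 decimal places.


PV = nRT, solve for P = nRT / V.
nRT = 3.322 * 8.314 * 340 = 9390.4967
P = 9390.4967 / 11.08
P = 847.51775271 kPa, rounded to 4 dp:

847.5178 kPa


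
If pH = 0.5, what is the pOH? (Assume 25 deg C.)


At 25 deg C, pH + pOH = 14.
pOH = 14 - pH = 14 - 0.5
pOH = 13.5:

13.50


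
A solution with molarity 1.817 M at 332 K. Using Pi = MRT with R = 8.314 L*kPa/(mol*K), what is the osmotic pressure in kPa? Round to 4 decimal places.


Osmotic pressure (van't Hoff): Pi = M*R*T.
RT = 8.314 * 332 = 2760.248
Pi = 1.817 * 2760.248
Pi = 5015.370616 kPa, rounded to 4 dp:

5015.3706 kPa


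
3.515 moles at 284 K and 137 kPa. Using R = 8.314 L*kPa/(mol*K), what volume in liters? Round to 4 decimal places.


PV = nRT, solve for V = nRT / P.
nRT = 3.515 * 8.314 * 284 = 8299.5336
V = 8299.5336 / 137
V = 60.58053723 L, rounded to 4 dp:

60.5805 L


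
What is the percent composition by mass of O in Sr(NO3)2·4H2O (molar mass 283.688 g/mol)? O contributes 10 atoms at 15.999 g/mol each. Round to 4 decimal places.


pct = 100 * (n_elem * M_elem) / M_total
mass_contribution = 10 * 15.999 = 159.99 g/mol
pct = 100 * 159.99 / 283.688
pct = 56.39646372 %, rounded to 4 dp:

56.3965 %


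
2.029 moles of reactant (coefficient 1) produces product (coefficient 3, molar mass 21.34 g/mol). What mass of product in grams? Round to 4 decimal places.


Use the coefficient ratio to convert reactant moles to product moles, then multiply by the product's molar mass.
moles_P = moles_R * (coeff_P / coeff_R) = 2.029 * (3/1) = 6.087
mass_P = moles_P * M_P = 6.087 * 21.34
mass_P = 129.89658 g, rounded to 4 dp:

129.8966 g


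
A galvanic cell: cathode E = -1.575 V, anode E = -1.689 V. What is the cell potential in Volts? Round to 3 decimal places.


Standard cell potential: E_cell = E_cathode - E_anode.
E_cell = -1.575 - (-1.689)
E_cell = 0.114 V, rounded to 3 dp:

0.114 V


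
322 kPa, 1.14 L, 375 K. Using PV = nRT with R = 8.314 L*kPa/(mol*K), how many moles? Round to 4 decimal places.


PV = nRT, solve for n = PV / (RT).
PV = 322 * 1.14 = 367.08
RT = 8.314 * 375 = 3117.75
n = 367.08 / 3117.75
n = 0.11773875 mol, rounded to 4 dp:

0.1177 mol


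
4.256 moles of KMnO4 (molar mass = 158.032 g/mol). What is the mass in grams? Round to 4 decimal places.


mass = n * M
mass = 4.256 * 158.032
mass = 672.584192 g, rounded to 4 dp:

672.5842 g


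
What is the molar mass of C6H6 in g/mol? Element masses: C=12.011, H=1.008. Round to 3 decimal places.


M = sum(count * atomic_mass) over atoms.
M = 6*12.011 + 6*1.008
M = 72.066 + 6.048
M = 78.114 g/mol, rounded to 3 dp:

78.114 g/mol


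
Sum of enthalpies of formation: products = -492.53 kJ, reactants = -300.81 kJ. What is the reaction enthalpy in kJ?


dH_rxn = sum(dH_f products) - sum(dH_f reactants)
dH_rxn = -492.53 - (-300.81)
dH_rxn = -191.72 kJ:

-191.72 kJ


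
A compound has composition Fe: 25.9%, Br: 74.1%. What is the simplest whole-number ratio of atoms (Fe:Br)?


Assume 100 g of compound, divide each mass% by atomic mass to get moles, then normalize by the smallest to get a raw atom ratio.
Moles per 100 g: Fe: 25.9/55.845 = 0.4638, Br: 74.1/79.904 = 0.9274
Raw ratio (divide by min = 0.4638): Fe: 1.0, Br: 2.0
Multiply by 1 to clear fractions: Fe: 1.0 ~= 1, Br: 2.0 ~= 2
Reduce by GCD to get the simplest whole-number ratio:

1:2


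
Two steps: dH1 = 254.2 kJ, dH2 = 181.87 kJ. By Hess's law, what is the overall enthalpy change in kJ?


Hess's law: enthalpy is a state function, so add the step enthalpies.
dH_total = dH1 + dH2 = 254.2 + (181.87)
dH_total = 436.07 kJ:

436.07 kJ


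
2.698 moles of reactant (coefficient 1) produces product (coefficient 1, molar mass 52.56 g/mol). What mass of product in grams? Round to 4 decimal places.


Use the coefficient ratio to convert reactant moles to product moles, then multiply by the product's molar mass.
moles_P = moles_R * (coeff_P / coeff_R) = 2.698 * (1/1) = 2.698
mass_P = moles_P * M_P = 2.698 * 52.56
mass_P = 141.80688 g, rounded to 4 dp:

141.8069 g


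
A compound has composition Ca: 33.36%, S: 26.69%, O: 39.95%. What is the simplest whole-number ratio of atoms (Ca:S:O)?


Assume 100 g of compound, divide each mass% by atomic mass to get moles, then normalize by the smallest to get a raw atom ratio.
Moles per 100 g: Ca: 33.36/40.078 = 0.8324, S: 26.69/32.065 = 0.8324, O: 39.95/15.999 = 2.497
Raw ratio (divide by min = 0.8324): Ca: 1.0, S: 1.0, O: 3.0
Multiply by 1 to clear fractions: Ca: 1.0 ~= 1, S: 1.0 ~= 1, O: 3.0 ~= 3
Reduce by GCD to get the simplest whole-number ratio:

1:1:3


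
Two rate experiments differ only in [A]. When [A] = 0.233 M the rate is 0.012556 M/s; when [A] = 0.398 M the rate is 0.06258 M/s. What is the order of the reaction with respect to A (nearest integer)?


Rate is proportional to [A]^n, so rate2/rate1 = ([A]2/[A]1)^n. Take logs to solve for n.
rate2/rate1 = 0.06258 / 0.012556 = 4.9841
[A]2/[A]1 = 0.398 / 0.233 = 1.7082
n = ln(4.9841) / ln(1.7082) = 3.0
Nearest integer order:

3


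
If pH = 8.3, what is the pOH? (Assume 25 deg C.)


At 25 deg C, pH + pOH = 14.
pOH = 14 - pH = 14 - 8.3
pOH = 5.7:

5.70


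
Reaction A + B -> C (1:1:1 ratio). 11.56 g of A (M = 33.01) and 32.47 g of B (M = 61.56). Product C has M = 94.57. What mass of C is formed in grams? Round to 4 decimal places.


Find moles of each reactant; the smaller value is the limiting reagent in a 1:1:1 reaction, so moles_C equals moles of the limiter.
n_A = mass_A / M_A = 11.56 / 33.01 = 0.350197 mol
n_B = mass_B / M_B = 32.47 / 61.56 = 0.527453 mol
Limiting reagent: A (smaller), n_limiting = 0.350197 mol
mass_C = n_limiting * M_C = 0.350197 * 94.57
mass_C = 33.11813029 g, rounded to 4 dp:

33.1181 g


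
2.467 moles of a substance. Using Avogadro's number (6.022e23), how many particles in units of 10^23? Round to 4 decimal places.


N = n * NA, then divide by 1e23 for the requested units.
N / 1e23 = n * 6.022
N / 1e23 = 2.467 * 6.022
N / 1e23 = 14.856274, rounded to 4 dp:

14.8563


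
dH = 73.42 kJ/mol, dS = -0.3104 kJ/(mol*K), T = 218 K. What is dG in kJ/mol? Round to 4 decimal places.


Gibbs: dG = dH - T*dS (consistent units, dS already in kJ/(mol*K)).
T*dS = 218 * -0.3104 = -67.6672
dG = 73.42 - (-67.6672)
dG = 141.0872 kJ/mol, rounded to 4 dp:

141.0872 kJ/mol


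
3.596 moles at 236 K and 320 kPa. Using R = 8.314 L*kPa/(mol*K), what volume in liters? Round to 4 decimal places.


PV = nRT, solve for V = nRT / P.
nRT = 3.596 * 8.314 * 236 = 7055.726
V = 7055.726 / 320
V = 22.04914375 L, rounded to 4 dp:

22.0491 L


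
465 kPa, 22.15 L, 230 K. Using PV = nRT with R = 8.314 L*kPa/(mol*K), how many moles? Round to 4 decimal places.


PV = nRT, solve for n = PV / (RT).
PV = 465 * 22.15 = 10299.75
RT = 8.314 * 230 = 1912.22
n = 10299.75 / 1912.22
n = 5.38627878 mol, rounded to 4 dp:

5.3863 mol


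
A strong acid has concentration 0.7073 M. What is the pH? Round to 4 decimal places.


A strong acid dissociates completely, so [H+] equals the given concentration.
pH = -log10([H+]) = -log10(0.7073)
pH = 0.15039634, rounded to 4 dp:

0.1504


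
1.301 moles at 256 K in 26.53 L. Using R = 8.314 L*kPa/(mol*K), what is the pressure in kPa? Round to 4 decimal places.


PV = nRT, solve for P = nRT / V.
nRT = 1.301 * 8.314 * 256 = 2769.0276
P = 2769.0276 / 26.53
P = 104.37344893 kPa, rounded to 4 dp:

104.3734 kPa


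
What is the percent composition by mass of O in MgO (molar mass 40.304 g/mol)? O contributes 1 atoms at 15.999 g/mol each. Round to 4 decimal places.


pct = 100 * (n_elem * M_elem) / M_total
mass_contribution = 1 * 15.999 = 15.999 g/mol
pct = 100 * 15.999 / 40.304
pct = 39.69581183 %, rounded to 4 dp:

39.6958 %


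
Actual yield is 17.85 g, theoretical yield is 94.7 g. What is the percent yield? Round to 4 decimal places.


% yield = 100 * actual / theoretical
% yield = 100 * 17.85 / 94.7
% yield = 18.84899683 %, rounded to 4 dp:

18.8490 %


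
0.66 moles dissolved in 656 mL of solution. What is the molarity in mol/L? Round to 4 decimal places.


Convert volume to liters: V_L = V_mL / 1000.
V_L = 656 / 1000 = 0.656 L
M = n / V_L = 0.66 / 0.656
M = 1.00609756 mol/L, rounded to 4 dp:

1.0061 mol/L


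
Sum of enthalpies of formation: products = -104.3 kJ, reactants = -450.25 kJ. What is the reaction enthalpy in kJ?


dH_rxn = sum(dH_f products) - sum(dH_f reactants)
dH_rxn = -104.3 - (-450.25)
dH_rxn = 345.95 kJ:

345.95 kJ


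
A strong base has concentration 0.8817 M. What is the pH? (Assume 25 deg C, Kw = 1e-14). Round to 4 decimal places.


A strong base dissociates completely, so [OH-] equals the given concentration.
pOH = -log10([OH-]) = -log10(0.8817) = 0.054679
pH = 14 - pOH = 14 - 0.054679
pH = 13.945321, rounded to 4 dp:

13.9453


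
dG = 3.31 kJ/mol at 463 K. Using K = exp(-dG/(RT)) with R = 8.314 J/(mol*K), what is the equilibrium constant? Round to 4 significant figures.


dG is in kJ/mol; multiply by 1000 to match R in J/(mol*K).
RT = 8.314 * 463 = 3849.382 J/mol
exponent = -dG*1000 / (RT) = -(3.31*1000) / 3849.382 = -0.85987829
K = exp(-0.85987829)
K = 0.42321359, rounded to 4 significant figures:

0.4232


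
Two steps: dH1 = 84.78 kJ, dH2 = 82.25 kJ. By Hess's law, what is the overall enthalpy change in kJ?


Hess's law: enthalpy is a state function, so add the step enthalpies.
dH_total = dH1 + dH2 = 84.78 + (82.25)
dH_total = 167.03 kJ:

167.03 kJ


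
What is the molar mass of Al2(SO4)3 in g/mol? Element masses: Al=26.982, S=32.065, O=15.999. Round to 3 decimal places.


M = sum(count * atomic_mass) over atoms.
M = 2*26.982 + 3*32.065 + 12*15.999
M = 53.964 + 96.195 + 191.988
M = 342.147 g/mol, rounded to 3 dp:

342.147 g/mol


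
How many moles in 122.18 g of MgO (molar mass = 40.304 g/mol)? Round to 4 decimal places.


n = mass / M
n = 122.18 / 40.304
n = 3.0314609 mol, rounded to 4 dp:

3.0315 mol


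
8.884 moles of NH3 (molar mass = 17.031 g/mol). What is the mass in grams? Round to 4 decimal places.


mass = n * M
mass = 8.884 * 17.031
mass = 151.303404 g, rounded to 4 dp:

151.3034 g
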